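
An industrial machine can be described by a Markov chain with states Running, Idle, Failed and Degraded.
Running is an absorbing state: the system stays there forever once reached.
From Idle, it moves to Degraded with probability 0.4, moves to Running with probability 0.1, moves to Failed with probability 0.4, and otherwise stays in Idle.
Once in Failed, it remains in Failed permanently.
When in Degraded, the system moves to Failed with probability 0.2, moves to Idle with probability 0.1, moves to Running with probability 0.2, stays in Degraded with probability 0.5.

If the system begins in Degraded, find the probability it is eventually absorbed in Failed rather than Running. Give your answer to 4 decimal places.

0.5366

Let h(s) be the probability of absorption at Failed starting from transient state s. Then h(Failed) = 1 and h(Running) = 0. By first-step analysis:
h(Idle) = 0.1·0 + 0.1·h(Idle) + 0.4·1 + 0.4·h(Degraded)
h(Degraded) = 0.2·0 + 0.1·h(Idle) + 0.2·1 + 0.5·h(Degraded)
Solving: h(Idle) = 0.6829, h(Degraded) = 0.5366.
Starting from Degraded, the probability is 0.5366.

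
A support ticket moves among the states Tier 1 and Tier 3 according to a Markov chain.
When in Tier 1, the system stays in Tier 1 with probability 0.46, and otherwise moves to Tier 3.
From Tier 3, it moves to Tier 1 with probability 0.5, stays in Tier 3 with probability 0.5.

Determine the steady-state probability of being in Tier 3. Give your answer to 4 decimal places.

0.5192

Let the stationary distribution be π with π = πP and π_1 + π_2 = 1.
π_1 = 0.46·π_1 + 0.5·π_2
Solving with the normalization constraint gives π = (0.4808, 0.5192).
So the stationary probability of Tier 3 is 0.5192.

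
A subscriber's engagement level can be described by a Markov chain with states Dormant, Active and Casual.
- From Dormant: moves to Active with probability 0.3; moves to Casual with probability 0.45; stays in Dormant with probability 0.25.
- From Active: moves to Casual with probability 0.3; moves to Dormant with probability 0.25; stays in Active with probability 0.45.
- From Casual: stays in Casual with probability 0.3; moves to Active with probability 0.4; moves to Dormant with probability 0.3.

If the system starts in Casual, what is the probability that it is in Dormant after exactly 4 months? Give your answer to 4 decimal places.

0.2670

Propagate the distribution vector 4 months from Casual.
After 0 months: (0.0000, 0.0000, 1.0000)
After 1 month: (0.3000, 0.4000, 0.3000)
After 2 months: (0.2650, 0.3900, 0.3450)
After 3 months: (0.2673, 0.3930, 0.3398)
After 4 months: (0.2670, 0.3929, 0.3401)
P(in Dormant after 4 months) = 0.2670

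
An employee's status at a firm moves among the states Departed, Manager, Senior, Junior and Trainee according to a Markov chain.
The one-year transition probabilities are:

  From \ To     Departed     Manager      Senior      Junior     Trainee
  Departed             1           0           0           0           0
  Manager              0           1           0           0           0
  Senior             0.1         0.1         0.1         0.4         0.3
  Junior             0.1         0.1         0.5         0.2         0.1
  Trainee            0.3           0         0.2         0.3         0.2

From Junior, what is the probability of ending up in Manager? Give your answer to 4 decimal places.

0.3750

Let h(s) be the probability of absorption at Manager starting from transient state s. Then h(Manager) = 1 and h(Departed) = 0. By first-step analysis:
h(Senior) = 0.1·0 + 0.1·1 + 0.1·h(Senior) + 0.4·h(Junior) + 0.3·h(Trainee)
h(Junior) = 0.1·0 + 0.1·1 + 0.5·h(Senior) + 0.2·h(Junior) + 0.1·h(Trainee)
h(Trainee) = 0.3·0 + 0.2·h(Senior) + 0.3·h(Junior) + 0.2·h(Trainee)
Solving: h(Senior) = 0.3542, h(Junior) = 0.3750, h(Trainee) = 0.2292.
Starting from Junior, the probability is 0.3750.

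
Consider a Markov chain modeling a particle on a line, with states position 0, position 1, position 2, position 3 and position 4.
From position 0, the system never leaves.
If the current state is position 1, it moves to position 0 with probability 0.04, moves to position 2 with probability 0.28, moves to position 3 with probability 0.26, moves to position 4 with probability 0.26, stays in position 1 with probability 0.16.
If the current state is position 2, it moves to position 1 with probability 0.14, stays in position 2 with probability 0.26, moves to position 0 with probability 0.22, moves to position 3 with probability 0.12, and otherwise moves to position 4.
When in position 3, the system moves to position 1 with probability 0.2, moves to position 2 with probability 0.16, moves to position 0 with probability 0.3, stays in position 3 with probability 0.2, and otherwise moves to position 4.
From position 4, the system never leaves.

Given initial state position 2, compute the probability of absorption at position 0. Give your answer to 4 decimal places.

Let h(s) be the probability of absorption at position 0 starting from transient state s. Then h(position 0) = 1 and h(position 4) = 0. By first-step analysis:
h(position 1) = 0.04·1 + 0.16·h(position 1) + 0.28·h(position 2) + 0.26·h(position 3) + 0.26·0
h(position 2) = 0.22·1 + 0.14·h(position 1) + 0.26·h(position 2) + 0.12·h(position 3) + 0.26·0
h(position 3) = 0.3·1 + 0.2·h(position 1) + 0.16·h(position 2) + 0.2·h(position 3) + 0.14·0
Solving: h(position 1) = 0.3740, h(position 2) = 0.4589, h(position 3) = 0.5603.
Starting from position 2, the probability is 0.4589.

0.4589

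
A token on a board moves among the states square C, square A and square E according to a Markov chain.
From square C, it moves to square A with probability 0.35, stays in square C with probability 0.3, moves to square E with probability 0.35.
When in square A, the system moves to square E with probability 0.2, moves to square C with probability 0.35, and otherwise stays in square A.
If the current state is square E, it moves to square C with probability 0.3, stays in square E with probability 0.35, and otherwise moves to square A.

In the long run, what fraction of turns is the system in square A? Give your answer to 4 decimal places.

0.3889

Let the stationary distribution be π with π = πP and π_1 + π_2 + π_3 = 1.
π_1 = 0.3·π_1 + 0.35·π_2 + 0.3·π_3
π_2 = 0.35·π_1 + 0.45·π_2 + 0.35·π_3
Solving with the normalization constraint gives π = (0.3194, 0.3889, 0.2917).
So the stationary probability of square A is 0.3889.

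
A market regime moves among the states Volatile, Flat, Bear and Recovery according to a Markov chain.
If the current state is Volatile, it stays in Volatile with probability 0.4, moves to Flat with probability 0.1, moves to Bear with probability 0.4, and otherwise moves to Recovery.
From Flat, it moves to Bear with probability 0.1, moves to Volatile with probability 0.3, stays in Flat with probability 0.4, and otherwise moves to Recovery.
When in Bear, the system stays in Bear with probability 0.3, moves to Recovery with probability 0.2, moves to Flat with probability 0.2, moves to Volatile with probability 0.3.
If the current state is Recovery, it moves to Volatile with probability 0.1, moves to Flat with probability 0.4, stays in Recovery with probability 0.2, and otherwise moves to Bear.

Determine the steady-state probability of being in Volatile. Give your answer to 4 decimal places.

0.2955

Let the stationary distribution be π with π = πP and π_1 + π_2 + π_3 + π_4 = 1.
π_1 = 0.4·π_1 + 0.3·π_2 + 0.3·π_3 + 0.1·π_4
π_2 = 0.1·π_1 + 0.4·π_2 + 0.2·π_3 + 0.4·π_4
π_3 = 0.4·π_1 + 0.1·π_2 + 0.3·π_3 + 0.3·π_4
Solving with the normalization constraint gives π = (0.2955, 0.2557, 0.2784, 0.1705).
So the stationary probability of Volatile is 0.2955.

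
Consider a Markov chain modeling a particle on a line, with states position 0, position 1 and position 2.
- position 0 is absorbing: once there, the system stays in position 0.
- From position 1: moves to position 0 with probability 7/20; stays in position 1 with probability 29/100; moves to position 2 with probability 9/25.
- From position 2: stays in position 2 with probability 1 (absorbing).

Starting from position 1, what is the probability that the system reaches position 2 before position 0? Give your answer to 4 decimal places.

0.5070

Let h(s) be the probability of absorption at position 2 starting from transient state s. Then h(position 2) = 1 and h(position 0) = 0. By first-step analysis:
h(position 1) = 0.35·0 + 0.29·h(position 1) + 0.36·1
Solving: h(position 1) = 0.5070.
Starting from position 1, the probability is 0.5070.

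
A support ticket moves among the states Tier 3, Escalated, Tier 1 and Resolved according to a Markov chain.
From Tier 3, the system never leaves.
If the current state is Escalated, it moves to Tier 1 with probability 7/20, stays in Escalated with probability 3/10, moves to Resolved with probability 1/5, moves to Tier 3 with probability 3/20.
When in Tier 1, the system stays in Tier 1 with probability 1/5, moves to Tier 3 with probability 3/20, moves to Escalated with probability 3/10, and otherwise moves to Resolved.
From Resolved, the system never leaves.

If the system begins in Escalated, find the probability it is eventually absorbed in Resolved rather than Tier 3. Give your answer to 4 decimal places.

0.6209

Let h(s) be the probability of absorption at Resolved starting from transient state s. Then h(Resolved) = 1 and h(Tier 3) = 0. By first-step analysis:
h(Escalated) = 0.15·0 + 0.3·h(Escalated) + 0.35·h(Tier 1) + 0.2·1
h(Tier 1) = 0.15·0 + 0.3·h(Escalated) + 0.2·h(Tier 1) + 0.35·1
Solving: h(Escalated) = 0.6209, h(Tier 1) = 0.6703.
Starting from Escalated, the probability is 0.6209.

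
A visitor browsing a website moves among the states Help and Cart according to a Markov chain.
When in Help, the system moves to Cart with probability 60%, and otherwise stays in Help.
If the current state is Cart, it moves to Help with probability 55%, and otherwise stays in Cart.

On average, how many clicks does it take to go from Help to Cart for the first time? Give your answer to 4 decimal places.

Let t(s) be the expected number of clicks to first reach Cart from state s, with t(Cart) = 0. Conditioning on the first click:
t(Help) = 1 + 0.4·t(Help)
Solving: t(Help) = 1.6667.
Expected clicks from Help to Cart: 1.6667.

1.6667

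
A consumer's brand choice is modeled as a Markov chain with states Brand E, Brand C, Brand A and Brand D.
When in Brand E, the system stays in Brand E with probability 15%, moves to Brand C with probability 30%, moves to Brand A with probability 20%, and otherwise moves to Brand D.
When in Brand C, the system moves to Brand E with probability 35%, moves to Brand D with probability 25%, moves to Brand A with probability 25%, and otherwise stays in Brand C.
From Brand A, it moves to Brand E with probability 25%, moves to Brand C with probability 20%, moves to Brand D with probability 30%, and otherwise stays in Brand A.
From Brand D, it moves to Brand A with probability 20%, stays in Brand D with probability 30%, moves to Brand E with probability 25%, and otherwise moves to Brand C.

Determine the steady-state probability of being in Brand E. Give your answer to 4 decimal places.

Let the stationary distribution be π with π = πP and π_1 + π_2 + π_3 + π_4 = 1.
π_1 = 0.15·π_1 + 0.35·π_2 + 0.25·π_3 + 0.25·π_4
π_2 = 0.3·π_1 + 0.15·π_2 + 0.2·π_3 + 0.25·π_4
π_3 = 0.2·π_1 + 0.25·π_2 + 0.25·π_3 + 0.2·π_4
Solving with the normalization constraint gives π = (0.2480, 0.2284, 0.2225, 0.3010).
So the stationary probability of Brand E is 0.2480.

0.2480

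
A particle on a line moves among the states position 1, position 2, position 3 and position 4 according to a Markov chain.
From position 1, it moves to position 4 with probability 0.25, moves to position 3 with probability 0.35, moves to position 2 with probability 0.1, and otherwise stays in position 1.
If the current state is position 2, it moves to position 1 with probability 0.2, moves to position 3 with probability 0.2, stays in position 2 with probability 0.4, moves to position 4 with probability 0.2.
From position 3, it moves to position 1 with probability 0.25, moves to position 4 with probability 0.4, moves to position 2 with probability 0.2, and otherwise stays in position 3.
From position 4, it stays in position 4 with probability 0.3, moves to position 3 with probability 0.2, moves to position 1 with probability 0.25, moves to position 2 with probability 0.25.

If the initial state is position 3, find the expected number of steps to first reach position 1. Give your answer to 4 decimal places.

4.2280

Let t(s) be the expected number of steps to first reach position 1 from state s, with t(position 1) = 0. Conditioning on the first step:
t(position 2) = 1 + 0.4·t(position 2) + 0.2·t(position 3) + 0.2·t(position 4)
t(position 3) = 1 + 0.2·t(position 2) + 0.15·t(position 3) + 0.4·t(position 4)
t(position 4) = 1 + 0.25·t(position 2) + 0.2·t(position 3) + 0.3·t(position 4)
Solving: t(position 2) = 4.4893, t(position 3) = 4.2280, t(position 4) = 4.2399.
Expected steps from position 3 to position 1: 4.2280.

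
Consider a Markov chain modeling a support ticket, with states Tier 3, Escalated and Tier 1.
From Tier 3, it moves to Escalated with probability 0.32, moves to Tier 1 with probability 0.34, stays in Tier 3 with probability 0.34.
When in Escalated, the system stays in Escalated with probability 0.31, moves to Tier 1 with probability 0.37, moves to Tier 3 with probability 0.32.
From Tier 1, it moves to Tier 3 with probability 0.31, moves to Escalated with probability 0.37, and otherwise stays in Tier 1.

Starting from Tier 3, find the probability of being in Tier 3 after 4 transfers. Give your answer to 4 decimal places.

0.3230

Propagate the distribution vector 4 transfers from Tier 3.
After 0 transfers: (1.0000, 0.0000, 0.0000)
After 1 transfer: (0.3400, 0.3200, 0.3400)
After 2 transfers: (0.3234, 0.3338, 0.3428)
After 3 transfers: (0.3230, 0.3338, 0.3432)
After 4 transfers: (0.3230, 0.3338, 0.3432)
P(in Tier 3 after 4 transfers) = 0.3230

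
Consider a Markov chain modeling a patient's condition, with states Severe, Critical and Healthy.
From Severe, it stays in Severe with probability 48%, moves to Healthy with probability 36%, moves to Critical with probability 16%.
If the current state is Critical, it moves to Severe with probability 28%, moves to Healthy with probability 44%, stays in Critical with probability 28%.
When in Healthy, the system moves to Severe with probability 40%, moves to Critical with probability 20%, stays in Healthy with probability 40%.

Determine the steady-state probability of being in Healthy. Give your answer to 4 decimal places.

0.3916

Let the stationary distribution be π with π = πP and π_1 + π_2 + π_3 = 1.
π_1 = 0.48·π_1 + 0.28·π_2 + 0.4·π_3
π_2 = 0.16·π_1 + 0.28·π_2 + 0.2·π_3
Solving with the normalization constraint gives π = (0.4087, 0.1996, 0.3916).
So the stationary probability of Healthy is 0.3916.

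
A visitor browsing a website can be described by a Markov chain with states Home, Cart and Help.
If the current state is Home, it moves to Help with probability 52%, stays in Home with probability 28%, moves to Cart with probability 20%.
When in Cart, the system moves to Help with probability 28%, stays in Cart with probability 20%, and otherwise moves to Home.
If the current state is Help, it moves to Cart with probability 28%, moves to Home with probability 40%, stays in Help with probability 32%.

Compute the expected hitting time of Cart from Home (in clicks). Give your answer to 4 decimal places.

Let t(s) be the expected number of clicks to first reach Cart from state s, with t(Cart) = 0. Conditioning on the first click:
t(Home) = 1 + 0.28·t(Home) + 0.52·t(Help)
t(Help) = 1 + 0.4·t(Home) + 0.32·t(Help)
Solving: t(Home) = 4.2614, t(Help) = 3.9773.
Expected clicks from Home to Cart: 4.2614.

4.2614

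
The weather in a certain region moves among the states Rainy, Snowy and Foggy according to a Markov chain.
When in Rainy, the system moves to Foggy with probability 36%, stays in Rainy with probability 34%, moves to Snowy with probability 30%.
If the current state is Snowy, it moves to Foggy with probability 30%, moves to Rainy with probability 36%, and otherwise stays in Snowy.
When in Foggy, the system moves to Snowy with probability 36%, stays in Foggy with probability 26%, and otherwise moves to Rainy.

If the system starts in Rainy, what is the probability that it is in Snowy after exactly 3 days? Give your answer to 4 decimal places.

Propagate the distribution vector 3 days from Rainy.
After 0 days: (1.0000, 0.0000, 0.0000)
After 1 day: (0.3400, 0.3000, 0.3600)
After 2 days: (0.3604, 0.3336, 0.3060)
After 3 days: (0.3589, 0.3317, 0.3094)
P(in Snowy after 3 days) = 0.3317

0.3317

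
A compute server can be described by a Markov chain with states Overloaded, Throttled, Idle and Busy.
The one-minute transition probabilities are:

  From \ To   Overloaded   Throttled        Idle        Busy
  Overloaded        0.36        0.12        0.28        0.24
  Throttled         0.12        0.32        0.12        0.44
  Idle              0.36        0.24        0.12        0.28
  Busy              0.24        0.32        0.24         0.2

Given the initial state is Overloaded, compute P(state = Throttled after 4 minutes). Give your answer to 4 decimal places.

0.2492

Propagate the distribution vector 4 minutes from Overloaded.
After 0 minutes: (1.0000, 0.0000, 0.0000, 0.0000)
After 1 minute: (0.3600, 0.1200, 0.2800, 0.2400)
After 2 minutes: (0.3024, 0.2256, 0.2064, 0.2656)
After 3 minutes: (0.2740, 0.2430, 0.2003, 0.2828)
After 4 minutes: (0.2677, 0.2492, 0.1978, 0.2853)
P(in Throttled after 4 minutes) = 0.2492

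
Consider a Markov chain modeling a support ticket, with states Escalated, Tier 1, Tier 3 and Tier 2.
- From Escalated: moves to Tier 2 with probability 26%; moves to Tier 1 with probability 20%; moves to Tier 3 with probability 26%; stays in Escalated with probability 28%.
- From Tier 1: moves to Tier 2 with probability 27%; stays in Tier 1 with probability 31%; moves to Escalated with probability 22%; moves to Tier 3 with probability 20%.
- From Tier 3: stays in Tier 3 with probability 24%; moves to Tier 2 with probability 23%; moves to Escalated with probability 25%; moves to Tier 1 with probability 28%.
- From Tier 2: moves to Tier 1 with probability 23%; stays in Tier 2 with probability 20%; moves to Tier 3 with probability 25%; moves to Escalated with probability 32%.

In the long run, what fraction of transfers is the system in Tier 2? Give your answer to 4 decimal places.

Let the stationary distribution be π with π = πP and π_1 + π_2 + π_3 + π_4 = 1.
π_1 = 0.28·π_1 + 0.22·π_2 + 0.25·π_3 + 0.32·π_4
π_2 = 0.2·π_1 + 0.31·π_2 + 0.28·π_3 + 0.23·π_4
π_3 = 0.26·π_1 + 0.2·π_2 + 0.24·π_3 + 0.25·π_4
Solving with the normalization constraint gives π = (0.2673, 0.2542, 0.2376, 0.2410).
So the stationary probability of Tier 2 is 0.2410.

0.2410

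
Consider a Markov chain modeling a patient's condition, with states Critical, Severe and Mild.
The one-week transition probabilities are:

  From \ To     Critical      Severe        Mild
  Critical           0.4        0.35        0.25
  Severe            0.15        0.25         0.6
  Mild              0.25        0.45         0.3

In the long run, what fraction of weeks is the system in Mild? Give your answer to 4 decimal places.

0.3936

Let the stationary distribution be π with π = πP and π_1 + π_2 + π_3 = 1.
π_1 = 0.4·π_1 + 0.15·π_2 + 0.25·π_3
π_2 = 0.35·π_1 + 0.25·π_2 + 0.45·π_3
Solving with the normalization constraint gives π = (0.2525, 0.3540, 0.3936).
So the stationary probability of Mild is 0.3936.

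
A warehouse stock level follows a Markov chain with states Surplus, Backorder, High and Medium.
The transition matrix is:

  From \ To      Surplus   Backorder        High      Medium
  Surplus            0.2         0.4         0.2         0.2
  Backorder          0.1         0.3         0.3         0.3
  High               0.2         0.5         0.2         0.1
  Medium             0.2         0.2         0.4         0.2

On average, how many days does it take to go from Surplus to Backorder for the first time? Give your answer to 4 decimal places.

2.5758

Let t(s) be the expected number of days to first reach Backorder from state s, with t(Backorder) = 0. Conditioning on the first day:
t(Surplus) = 1 + 0.2·t(Surplus) + 0.2·t(High) + 0.2·t(Medium)
t(High) = 1 + 0.2·t(Surplus) + 0.2·t(High) + 0.1·t(Medium)
t(Medium) = 1 + 0.2·t(Surplus) + 0.4·t(High) + 0.2·t(Medium)
Solving: t(Surplus) = 2.5758, t(High) = 2.2727, t(Medium) = 3.0303.
Expected days from Surplus to Backorder: 2.5758.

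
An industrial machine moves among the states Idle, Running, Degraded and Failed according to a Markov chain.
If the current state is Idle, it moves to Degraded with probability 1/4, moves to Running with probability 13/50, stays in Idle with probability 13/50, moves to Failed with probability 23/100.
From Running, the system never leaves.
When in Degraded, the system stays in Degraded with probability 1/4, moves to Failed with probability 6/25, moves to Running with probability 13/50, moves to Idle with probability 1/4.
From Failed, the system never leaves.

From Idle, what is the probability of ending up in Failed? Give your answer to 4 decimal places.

Let h(s) be the probability of absorption at Failed starting from transient state s. Then h(Failed) = 1 and h(Running) = 0. By first-step analysis:
h(Idle) = 0.26·h(Idle) + 0.26·0 + 0.25·h(Degraded) + 0.23·1
h(Degraded) = 0.25·h(Idle) + 0.26·0 + 0.25·h(Degraded) + 0.24·1
Solving: h(Idle) = 0.4721, h(Degraded) = 0.4774.
Starting from Idle, the probability is 0.4721.

0.4721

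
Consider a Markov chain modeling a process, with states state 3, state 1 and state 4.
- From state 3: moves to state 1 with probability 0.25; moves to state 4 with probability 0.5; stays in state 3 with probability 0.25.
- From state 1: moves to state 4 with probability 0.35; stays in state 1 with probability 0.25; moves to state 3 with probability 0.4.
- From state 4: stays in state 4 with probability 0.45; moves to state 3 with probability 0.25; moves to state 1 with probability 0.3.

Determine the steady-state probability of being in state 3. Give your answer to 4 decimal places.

0.2908

Let the stationary distribution be π with π = πP and π_1 + π_2 + π_3 = 1.
π_1 = 0.25·π_1 + 0.4·π_2 + 0.25·π_3
π_2 = 0.25·π_1 + 0.25·π_2 + 0.3·π_3
Solving with the normalization constraint gives π = (0.2908, 0.2719, 0.4374).
So the stationary probability of state 3 is 0.2908.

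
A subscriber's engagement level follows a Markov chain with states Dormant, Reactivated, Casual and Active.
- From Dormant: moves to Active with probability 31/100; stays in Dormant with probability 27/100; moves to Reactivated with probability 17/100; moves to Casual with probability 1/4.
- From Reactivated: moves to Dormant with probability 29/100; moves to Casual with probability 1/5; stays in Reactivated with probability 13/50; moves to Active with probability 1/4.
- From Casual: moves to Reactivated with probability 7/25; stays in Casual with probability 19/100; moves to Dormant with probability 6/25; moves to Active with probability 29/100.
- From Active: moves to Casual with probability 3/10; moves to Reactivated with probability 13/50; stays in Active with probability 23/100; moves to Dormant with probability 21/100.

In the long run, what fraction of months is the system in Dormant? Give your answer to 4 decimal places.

Let the stationary distribution be π with π = πP and π_1 + π_2 + π_3 + π_4 = 1.
π_1 = 0.27·π_1 + 0.29·π_2 + 0.24·π_3 + 0.21·π_4
π_2 = 0.17·π_1 + 0.26·π_2 + 0.28·π_3 + 0.26·π_4
π_3 = 0.25·π_1 + 0.2·π_2 + 0.19·π_3 + 0.3·π_4
Solving with the normalization constraint gives π = (0.2516, 0.2421, 0.2371, 0.2692).
So the stationary probability of Dormant is 0.2516.

0.2516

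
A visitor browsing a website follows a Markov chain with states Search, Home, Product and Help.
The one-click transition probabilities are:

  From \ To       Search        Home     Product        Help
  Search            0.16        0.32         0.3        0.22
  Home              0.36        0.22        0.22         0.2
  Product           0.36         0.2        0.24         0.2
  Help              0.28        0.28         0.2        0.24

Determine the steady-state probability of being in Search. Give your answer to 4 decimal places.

Let the stationary distribution be π with π = πP and π_1 + π_2 + π_3 + π_4 = 1.
π_1 = 0.16·π_1 + 0.36·π_2 + 0.36·π_3 + 0.28·π_4
π_2 = 0.32·π_1 + 0.22·π_2 + 0.2·π_3 + 0.28·π_4
π_3 = 0.3·π_1 + 0.22·π_2 + 0.24·π_3 + 0.2·π_4
Solving with the normalization constraint gives π = (0.2857, 0.2566, 0.2434, 0.2143).
So the stationary probability of Search is 0.2857.

0.2857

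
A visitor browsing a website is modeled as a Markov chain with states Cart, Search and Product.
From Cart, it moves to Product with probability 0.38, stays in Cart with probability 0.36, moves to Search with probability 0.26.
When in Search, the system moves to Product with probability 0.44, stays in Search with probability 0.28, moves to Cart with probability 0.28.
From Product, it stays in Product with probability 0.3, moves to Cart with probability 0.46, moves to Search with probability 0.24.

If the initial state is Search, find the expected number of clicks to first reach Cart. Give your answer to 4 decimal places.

Let t(s) be the expected number of clicks to first reach Cart from state s, with t(Cart) = 0. Conditioning on the first click:
t(Search) = 1 + 0.28·t(Search) + 0.44·t(Product)
t(Product) = 1 + 0.24·t(Search) + 0.3·t(Product)
Solving: t(Search) = 2.8614, t(Product) = 2.4096.
Expected clicks from Search to Cart: 2.8614.

2.8614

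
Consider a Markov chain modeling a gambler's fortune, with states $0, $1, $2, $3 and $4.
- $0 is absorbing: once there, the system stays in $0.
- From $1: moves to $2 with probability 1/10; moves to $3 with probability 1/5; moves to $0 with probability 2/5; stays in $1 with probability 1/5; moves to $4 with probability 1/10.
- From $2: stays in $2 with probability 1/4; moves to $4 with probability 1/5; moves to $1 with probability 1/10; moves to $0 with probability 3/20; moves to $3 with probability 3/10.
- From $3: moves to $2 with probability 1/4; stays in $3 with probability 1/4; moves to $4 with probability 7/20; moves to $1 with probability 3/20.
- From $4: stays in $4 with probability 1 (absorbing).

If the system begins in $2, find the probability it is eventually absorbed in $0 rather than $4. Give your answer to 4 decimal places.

Let h(s) be the probability of absorption at $0 starting from transient state s. Then h($0) = 1 and h($4) = 0. By first-step analysis:
h($1) = 0.4·1 + 0.2·h($1) + 0.1·h($2) + 0.2·h($3) + 0.1·0
h($2) = 0.15·1 + 0.1·h($1) + 0.25·h($2) + 0.3·h($3) + 0.2·0
h($3) = 0.15·h($1) + 0.25·h($2) + 0.25·h($3) + 0.35·0
Solving: h($1) = 0.6098, h($2) = 0.3809, h($3) = 0.2489.
Starting from $2, the probability is 0.3809.

0.3809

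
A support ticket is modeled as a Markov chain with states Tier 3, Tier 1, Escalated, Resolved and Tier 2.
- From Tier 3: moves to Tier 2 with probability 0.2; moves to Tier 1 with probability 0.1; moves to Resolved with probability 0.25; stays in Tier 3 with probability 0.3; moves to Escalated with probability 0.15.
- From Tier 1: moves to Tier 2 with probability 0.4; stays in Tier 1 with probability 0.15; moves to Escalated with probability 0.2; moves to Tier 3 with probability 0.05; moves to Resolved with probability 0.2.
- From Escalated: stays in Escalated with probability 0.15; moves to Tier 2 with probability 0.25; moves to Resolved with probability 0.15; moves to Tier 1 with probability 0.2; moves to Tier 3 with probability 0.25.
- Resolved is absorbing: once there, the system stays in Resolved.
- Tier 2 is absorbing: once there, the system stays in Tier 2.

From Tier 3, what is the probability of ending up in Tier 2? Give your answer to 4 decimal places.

Let h(s) be the probability of absorption at Tier 2 starting from transient state s. Then h(Tier 2) = 1 and h(Resolved) = 0. By first-step analysis:
h(Tier 3) = 0.3·h(Tier 3) + 0.1·h(Tier 1) + 0.15·h(Escalated) + 0.25·0 + 0.2·1
h(Tier 1) = 0.05·h(Tier 3) + 0.15·h(Tier 1) + 0.2·h(Escalated) + 0.2·0 + 0.4·1
h(Escalated) = 0.25·h(Tier 3) + 0.2·h(Tier 1) + 0.15·h(Escalated) + 0.15·0 + 0.25·1
Solving: h(Tier 3) = 0.5042, h(Tier 1) = 0.6398, h(Escalated) = 0.5929.
Starting from Tier 3, the probability is 0.5042.

0.5042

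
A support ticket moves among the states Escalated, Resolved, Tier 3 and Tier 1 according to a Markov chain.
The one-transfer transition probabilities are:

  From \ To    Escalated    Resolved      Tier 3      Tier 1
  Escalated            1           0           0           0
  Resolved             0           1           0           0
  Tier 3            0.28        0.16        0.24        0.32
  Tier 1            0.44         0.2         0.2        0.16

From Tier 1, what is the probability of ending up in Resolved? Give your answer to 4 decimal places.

Let h(s) be the probability of absorption at Resolved starting from transient state s. Then h(Resolved) = 1 and h(Escalated) = 0. By first-step analysis:
h(Tier 3) = 0.28·0 + 0.16·1 + 0.24·h(Tier 3) + 0.32·h(Tier 1)
h(Tier 1) = 0.44·0 + 0.2·1 + 0.2·h(Tier 3) + 0.16·h(Tier 1)
Solving: h(Tier 3) = 0.3454, h(Tier 1) = 0.3203.
Starting from Tier 1, the probability is 0.3203.

0.3203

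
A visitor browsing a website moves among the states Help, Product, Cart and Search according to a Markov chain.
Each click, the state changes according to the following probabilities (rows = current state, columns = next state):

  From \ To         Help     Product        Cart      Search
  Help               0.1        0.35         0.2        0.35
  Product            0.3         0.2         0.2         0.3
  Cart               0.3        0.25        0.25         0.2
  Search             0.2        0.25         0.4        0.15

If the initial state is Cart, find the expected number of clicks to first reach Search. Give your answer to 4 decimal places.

3.7923

Let t(s) be the expected number of clicks to first reach Search from state s, with t(Search) = 0. Conditioning on the first click:
t(Help) = 1 + 0.1·t(Help) + 0.35·t(Product) + 0.2·t(Cart)
t(Product) = 1 + 0.3·t(Help) + 0.2·t(Product) + 0.2·t(Cart)
t(Cart) = 1 + 0.3·t(Help) + 0.25·t(Product) + 0.25·t(Cart)
Solving: t(Help) = 3.2882, t(Product) = 3.4312, t(Cart) = 3.7923.
Expected clicks from Cart to Search: 3.7923.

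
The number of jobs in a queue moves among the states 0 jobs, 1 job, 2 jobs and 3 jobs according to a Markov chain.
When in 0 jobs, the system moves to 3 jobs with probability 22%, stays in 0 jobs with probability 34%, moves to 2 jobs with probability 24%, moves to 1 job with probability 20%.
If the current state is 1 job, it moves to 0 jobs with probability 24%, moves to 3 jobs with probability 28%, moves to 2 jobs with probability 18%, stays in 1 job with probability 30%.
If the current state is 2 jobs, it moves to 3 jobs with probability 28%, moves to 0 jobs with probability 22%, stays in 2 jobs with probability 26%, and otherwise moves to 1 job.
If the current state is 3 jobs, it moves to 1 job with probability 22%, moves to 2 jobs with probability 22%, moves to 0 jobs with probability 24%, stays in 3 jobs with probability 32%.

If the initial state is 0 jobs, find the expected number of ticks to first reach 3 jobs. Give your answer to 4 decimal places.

Let t(s) be the expected number of ticks to first reach 3 jobs from state s, with t(3 jobs) = 0. Conditioning on the first tick:
t(0 jobs) = 1 + 0.34·t(0 jobs) + 0.2·t(1 job) + 0.24·t(2 jobs)
t(1 job) = 1 + 0.24·t(0 jobs) + 0.3·t(1 job) + 0.18·t(2 jobs)
t(2 jobs) = 1 + 0.22·t(0 jobs) + 0.24·t(1 job) + 0.26·t(2 jobs)
Solving: t(0 jobs) = 4.0357, t(1 job) = 3.7838, t(2 jobs) = 3.7783.
Expected ticks from 0 jobs to 3 jobs: 4.0357.

4.0357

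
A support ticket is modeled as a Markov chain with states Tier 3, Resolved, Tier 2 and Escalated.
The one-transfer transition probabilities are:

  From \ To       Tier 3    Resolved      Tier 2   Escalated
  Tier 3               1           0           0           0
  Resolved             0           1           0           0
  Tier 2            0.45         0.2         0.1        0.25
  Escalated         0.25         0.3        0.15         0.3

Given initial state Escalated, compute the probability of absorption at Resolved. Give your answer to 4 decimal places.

Let h(s) be the probability of absorption at Resolved starting from transient state s. Then h(Resolved) = 1 and h(Tier 3) = 0. By first-step analysis:
h(Tier 2) = 0.45·0 + 0.2·1 + 0.1·h(Tier 2) + 0.25·h(Escalated)
h(Escalated) = 0.25·0 + 0.3·1 + 0.15·h(Tier 2) + 0.3·h(Escalated)
Solving: h(Tier 2) = 0.3629, h(Escalated) = 0.5063.
Starting from Escalated, the probability is 0.5063.

0.5063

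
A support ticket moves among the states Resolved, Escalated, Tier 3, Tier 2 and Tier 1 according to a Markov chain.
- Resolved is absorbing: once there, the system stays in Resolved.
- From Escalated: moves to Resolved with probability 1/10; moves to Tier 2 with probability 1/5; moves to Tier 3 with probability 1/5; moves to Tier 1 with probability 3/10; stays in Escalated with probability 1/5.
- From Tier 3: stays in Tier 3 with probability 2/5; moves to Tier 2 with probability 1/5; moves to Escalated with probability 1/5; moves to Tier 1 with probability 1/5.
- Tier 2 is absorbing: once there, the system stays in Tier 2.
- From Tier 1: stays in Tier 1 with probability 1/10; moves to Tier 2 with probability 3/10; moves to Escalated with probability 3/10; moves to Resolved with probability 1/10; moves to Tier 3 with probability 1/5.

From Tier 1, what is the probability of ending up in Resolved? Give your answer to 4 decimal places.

Let h(s) be the probability of absorption at Resolved starting from transient state s. Then h(Resolved) = 1 and h(Tier 2) = 0. By first-step analysis:
h(Escalated) = 0.1·1 + 0.2·h(Escalated) + 0.2·h(Tier 3) + 0.2·0 + 0.3·h(Tier 1)
h(Tier 3) = 0.2·h(Escalated) + 0.4·h(Tier 3) + 0.2·0 + 0.2·h(Tier 1)
h(Tier 1) = 0.1·1 + 0.3·h(Escalated) + 0.2·h(Tier 3) + 0.3·0 + 0.1·h(Tier 1)
Solving: h(Escalated) = 0.2517, h(Tier 3) = 0.1608, h(Tier 1) = 0.2308.
Starting from Tier 1, the probability is 0.2308.

0.2308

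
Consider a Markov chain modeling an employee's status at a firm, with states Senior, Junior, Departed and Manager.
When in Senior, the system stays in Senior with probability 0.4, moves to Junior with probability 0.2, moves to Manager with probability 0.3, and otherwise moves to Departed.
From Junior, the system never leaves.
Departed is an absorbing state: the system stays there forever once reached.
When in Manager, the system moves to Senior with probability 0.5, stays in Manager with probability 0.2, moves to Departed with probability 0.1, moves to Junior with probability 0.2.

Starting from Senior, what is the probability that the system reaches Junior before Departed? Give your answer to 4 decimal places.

0.6667

Let h(s) be the probability of absorption at Junior starting from transient state s. Then h(Junior) = 1 and h(Departed) = 0. By first-step analysis:
h(Senior) = 0.4·h(Senior) + 0.2·1 + 0.1·0 + 0.3·h(Manager)
h(Manager) = 0.5·h(Senior) + 0.2·1 + 0.1·0 + 0.2·h(Manager)
Solving: h(Senior) = 0.6667, h(Manager) = 0.6667.
Starting from Senior, the probability is 0.6667.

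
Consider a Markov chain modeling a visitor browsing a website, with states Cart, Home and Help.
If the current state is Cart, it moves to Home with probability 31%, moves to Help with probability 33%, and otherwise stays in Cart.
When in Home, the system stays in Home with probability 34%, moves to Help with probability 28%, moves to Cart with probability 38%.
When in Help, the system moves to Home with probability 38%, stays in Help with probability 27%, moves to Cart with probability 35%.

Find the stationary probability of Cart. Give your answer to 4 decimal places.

0.3639

Let the stationary distribution be π with π = πP and π_1 + π_2 + π_3 = 1.
π_1 = 0.36·π_1 + 0.38·π_2 + 0.35·π_3
π_2 = 0.31·π_1 + 0.34·π_2 + 0.38·π_3
Solving with the normalization constraint gives π = (0.3639, 0.3409, 0.2952).
So the stationary probability of Cart is 0.3639.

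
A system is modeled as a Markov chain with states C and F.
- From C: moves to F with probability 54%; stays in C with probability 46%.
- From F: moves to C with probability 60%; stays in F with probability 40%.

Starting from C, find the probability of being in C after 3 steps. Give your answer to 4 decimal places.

Propagate the distribution vector 3 steps from C.
After 0 steps: (1.0000, 0.0000)
After 1 step: (0.4600, 0.5400)
After 2 steps: (0.5356, 0.4644)
After 3 steps: (0.5250, 0.4750)
P(in C after 3 steps) = 0.5250

0.5250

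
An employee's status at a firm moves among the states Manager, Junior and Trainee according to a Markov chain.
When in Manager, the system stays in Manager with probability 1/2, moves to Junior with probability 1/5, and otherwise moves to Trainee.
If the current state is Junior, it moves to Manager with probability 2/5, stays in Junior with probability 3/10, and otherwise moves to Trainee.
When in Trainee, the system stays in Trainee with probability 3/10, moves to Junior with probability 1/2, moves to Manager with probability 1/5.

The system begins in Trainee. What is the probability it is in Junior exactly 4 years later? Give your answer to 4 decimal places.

Propagate the distribution vector 4 years from Trainee.
After 0 years: (0.0000, 0.0000, 1.0000)
After 1 year: (0.2000, 0.5000, 0.3000)
After 2 years: (0.3600, 0.3400, 0.3000)
After 3 years: (0.3760, 0.3240, 0.3000)
After 4 years: (0.3776, 0.3224, 0.3000)
P(in Junior after 4 years) = 0.3224

0.3224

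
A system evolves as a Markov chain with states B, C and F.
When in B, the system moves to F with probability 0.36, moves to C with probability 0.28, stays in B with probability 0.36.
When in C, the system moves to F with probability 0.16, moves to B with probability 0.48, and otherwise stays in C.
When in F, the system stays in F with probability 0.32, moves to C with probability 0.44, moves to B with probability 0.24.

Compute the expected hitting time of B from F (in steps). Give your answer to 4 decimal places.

Let t(s) be the expected number of steps to first reach B from state s, with t(B) = 0. Conditioning on the first step:
t(C) = 1 + 0.36·t(C) + 0.16·t(F)
t(F) = 1 + 0.44·t(C) + 0.32·t(F)
Solving: t(C) = 2.3026, t(F) = 2.9605.
Expected steps from F to B: 2.9605.

2.9605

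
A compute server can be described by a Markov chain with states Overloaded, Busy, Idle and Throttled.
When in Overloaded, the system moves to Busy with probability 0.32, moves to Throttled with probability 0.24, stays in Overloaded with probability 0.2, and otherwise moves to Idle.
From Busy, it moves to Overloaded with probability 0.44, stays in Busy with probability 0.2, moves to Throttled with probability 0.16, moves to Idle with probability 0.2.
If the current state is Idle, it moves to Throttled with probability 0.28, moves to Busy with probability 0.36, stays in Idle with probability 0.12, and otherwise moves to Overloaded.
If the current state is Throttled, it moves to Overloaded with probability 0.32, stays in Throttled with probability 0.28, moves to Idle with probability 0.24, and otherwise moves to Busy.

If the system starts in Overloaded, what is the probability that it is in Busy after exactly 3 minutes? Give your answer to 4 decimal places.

Propagate the distribution vector 3 minutes from Overloaded.
After 0 minutes: (1.0000, 0.0000, 0.0000, 0.0000)
After 1 minute: (0.2000, 0.3200, 0.2400, 0.2400)
After 2 minutes: (0.3152, 0.2528, 0.1984, 0.2336)
After 3 minutes: (0.2966, 0.2602, 0.2061, 0.2371)
P(in Busy after 3 minutes) = 0.2602

0.2602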